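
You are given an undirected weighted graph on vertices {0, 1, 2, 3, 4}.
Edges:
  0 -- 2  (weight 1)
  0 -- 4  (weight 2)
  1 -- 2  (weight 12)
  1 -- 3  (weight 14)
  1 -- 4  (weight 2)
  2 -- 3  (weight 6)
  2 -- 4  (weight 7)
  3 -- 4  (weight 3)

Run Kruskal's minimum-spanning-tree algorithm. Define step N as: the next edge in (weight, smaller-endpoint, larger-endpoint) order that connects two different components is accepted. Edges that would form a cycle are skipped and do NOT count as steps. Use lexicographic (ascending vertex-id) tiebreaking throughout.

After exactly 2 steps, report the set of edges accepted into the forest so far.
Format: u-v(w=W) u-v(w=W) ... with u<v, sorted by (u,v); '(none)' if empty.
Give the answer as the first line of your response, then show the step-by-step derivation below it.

0-2(w=1) 0-4(w=2)

step 1: add edge 0-2 (w=1); MST = {0-2(w=1)}
step 2: add edge 0-4 (w=2); MST = {0-2(w=1) 0-4(w=2)}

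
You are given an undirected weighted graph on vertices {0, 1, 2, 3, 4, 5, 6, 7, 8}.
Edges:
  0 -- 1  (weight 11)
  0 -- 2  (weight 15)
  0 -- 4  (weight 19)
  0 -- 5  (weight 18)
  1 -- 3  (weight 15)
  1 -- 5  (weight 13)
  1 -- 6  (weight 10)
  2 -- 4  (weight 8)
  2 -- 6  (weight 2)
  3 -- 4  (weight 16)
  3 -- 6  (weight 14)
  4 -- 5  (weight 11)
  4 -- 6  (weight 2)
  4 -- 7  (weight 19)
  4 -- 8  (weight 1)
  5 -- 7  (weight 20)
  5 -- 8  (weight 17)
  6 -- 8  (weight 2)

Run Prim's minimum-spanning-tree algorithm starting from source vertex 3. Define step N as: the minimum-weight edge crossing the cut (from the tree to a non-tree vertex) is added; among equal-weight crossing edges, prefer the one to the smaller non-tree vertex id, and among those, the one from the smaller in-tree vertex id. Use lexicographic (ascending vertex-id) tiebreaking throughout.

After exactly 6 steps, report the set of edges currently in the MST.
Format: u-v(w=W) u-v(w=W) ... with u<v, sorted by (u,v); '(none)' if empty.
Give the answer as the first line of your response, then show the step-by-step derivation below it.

0-1(w=11) 1-6(w=10) 2-6(w=2) 3-6(w=14) 4-6(w=2) 4-8(w=1)

step 1: add edge 3-6 (w=14); MST = {3-6(w=14)}
step 2: add edge 2-6 (w=2); MST = {2-6(w=2) 3-6(w=14)}
step 3: add edge 4-6 (w=2); MST = {2-6(w=2) 3-6(w=14) 4-6(w=2)}
step 4: add edge 4-8 (w=1); MST = {2-6(w=2) 3-6(w=14) 4-6(w=2) 4-8(w=1)}
step 5: add edge 1-6 (w=10); MST = {1-6(w=10) 2-6(w=2) 3-6(w=14) 4-6(w=2) 4-8(w=1)}
step 6: add edge 0-1 (w=11); MST = {0-1(w=11) 1-6(w=10) 2-6(w=2) 3-6(w=14) 4-6(w=2) 4-8(w=1)}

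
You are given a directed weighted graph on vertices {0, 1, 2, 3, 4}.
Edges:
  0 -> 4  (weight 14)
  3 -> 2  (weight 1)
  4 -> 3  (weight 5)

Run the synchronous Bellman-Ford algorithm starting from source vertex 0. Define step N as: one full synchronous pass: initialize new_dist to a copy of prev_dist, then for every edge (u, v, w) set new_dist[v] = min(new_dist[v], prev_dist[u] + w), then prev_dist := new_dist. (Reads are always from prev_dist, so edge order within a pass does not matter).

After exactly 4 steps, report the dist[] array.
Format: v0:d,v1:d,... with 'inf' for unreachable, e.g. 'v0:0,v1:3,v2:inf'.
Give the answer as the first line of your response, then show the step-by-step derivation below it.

v0:0,v1:inf,v2:20,v3:19,v4:14

step 1: dist = v0:0,v1:inf,v2:inf,v3:inf,v4:14
step 2: dist = v0:0,v1:inf,v2:inf,v3:19,v4:14
step 3: dist = v0:0,v1:inf,v2:20,v3:19,v4:14
step 4: dist = v0:0,v1:inf,v2:20,v3:19,v4:14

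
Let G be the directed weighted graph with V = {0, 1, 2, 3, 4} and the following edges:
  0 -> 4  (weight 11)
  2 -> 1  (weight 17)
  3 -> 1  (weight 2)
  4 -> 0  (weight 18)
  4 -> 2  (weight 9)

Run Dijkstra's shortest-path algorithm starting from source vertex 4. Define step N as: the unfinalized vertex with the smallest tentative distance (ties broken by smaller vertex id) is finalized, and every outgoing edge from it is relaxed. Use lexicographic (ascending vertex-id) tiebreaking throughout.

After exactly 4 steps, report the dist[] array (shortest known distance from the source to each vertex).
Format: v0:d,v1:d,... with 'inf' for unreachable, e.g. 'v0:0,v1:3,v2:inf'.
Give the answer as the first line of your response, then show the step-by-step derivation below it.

v0:18,v1:26,v2:9,v3:inf,v4:0

step 1: dist = v0:18,v1:inf,v2:9,v3:inf,v4:0
step 2: dist = v0:18,v1:26,v2:9,v3:inf,v4:0
step 3: dist = v0:18,v1:26,v2:9,v3:inf,v4:0
step 4: dist = v0:18,v1:26,v2:9,v3:inf,v4:0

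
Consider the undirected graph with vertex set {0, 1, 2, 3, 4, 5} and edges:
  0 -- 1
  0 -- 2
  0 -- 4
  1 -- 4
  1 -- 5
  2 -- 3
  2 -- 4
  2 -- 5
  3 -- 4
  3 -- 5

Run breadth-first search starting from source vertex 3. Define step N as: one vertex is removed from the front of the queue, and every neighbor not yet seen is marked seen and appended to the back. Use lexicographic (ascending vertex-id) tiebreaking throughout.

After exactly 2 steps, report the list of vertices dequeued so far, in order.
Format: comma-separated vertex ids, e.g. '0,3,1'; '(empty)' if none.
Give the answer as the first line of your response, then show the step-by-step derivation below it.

3,2

step 1: dequeue 3; queue=[2,4,5]; order=3
step 2: dequeue 2; queue=[4,5,0]; order=3,2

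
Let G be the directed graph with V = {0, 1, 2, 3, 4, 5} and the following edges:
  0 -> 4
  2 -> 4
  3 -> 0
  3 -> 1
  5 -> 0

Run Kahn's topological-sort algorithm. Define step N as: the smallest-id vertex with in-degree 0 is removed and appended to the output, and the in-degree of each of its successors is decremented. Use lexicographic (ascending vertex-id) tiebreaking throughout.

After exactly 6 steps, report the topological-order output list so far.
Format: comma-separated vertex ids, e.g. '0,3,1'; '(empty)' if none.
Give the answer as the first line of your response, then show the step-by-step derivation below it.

2,3,1,5,0,4

step 1: output 2; order=[2]; indeg=(2,1,0,0,1,0)
step 2: output 3; order=[2,3]; indeg=(1,0,0,0,1,0)
step 3: output 1; order=[2,3,1]; indeg=(1,0,0,0,1,0)
step 4: output 5; order=[2,3,1,5]; indeg=(0,0,0,0,1,0)
step 5: output 0; order=[2,3,1,5,0]; indeg=(0,0,0,0,0,0)
step 6: output 4; order=[2,3,1,5,0,4]; indeg=(0,0,0,0,0,0)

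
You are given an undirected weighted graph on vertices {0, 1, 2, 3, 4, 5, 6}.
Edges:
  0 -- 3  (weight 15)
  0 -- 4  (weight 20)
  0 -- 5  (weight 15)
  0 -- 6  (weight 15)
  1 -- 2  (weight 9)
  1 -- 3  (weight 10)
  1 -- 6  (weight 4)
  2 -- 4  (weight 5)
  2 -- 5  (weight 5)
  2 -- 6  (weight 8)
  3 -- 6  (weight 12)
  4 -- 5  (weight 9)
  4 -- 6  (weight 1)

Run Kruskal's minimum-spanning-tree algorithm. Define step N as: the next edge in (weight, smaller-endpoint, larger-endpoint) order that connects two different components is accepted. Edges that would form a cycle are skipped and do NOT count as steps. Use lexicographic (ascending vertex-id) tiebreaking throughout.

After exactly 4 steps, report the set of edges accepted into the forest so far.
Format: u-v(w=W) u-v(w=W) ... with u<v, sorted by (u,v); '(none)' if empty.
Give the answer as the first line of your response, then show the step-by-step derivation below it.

1-6(w=4) 2-4(w=5) 2-5(w=5) 4-6(w=1)

step 1: add edge 4-6 (w=1); MST = {4-6(w=1)}
step 2: add edge 1-6 (w=4); MST = {1-6(w=4) 4-6(w=1)}
step 3: add edge 2-4 (w=5); MST = {1-6(w=4) 2-4(w=5) 4-6(w=1)}
step 4: add edge 2-5 (w=5); MST = {1-6(w=4) 2-4(w=5) 2-5(w=5) 4-6(w=1)}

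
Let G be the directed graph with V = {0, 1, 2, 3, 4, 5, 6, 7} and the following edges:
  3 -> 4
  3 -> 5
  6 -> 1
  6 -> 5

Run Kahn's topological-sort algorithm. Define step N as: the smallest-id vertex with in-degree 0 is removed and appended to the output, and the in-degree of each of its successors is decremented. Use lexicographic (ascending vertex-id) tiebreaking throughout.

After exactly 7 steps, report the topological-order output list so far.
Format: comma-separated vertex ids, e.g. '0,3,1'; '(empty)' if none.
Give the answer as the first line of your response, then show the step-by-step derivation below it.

0,2,3,4,6,1,5

step 1: output 0; order=[0]; indeg=(0,1,0,0,1,2,0,0)
step 2: output 2; order=[0,2]; indeg=(0,1,0,0,1,2,0,0)
step 3: output 3; order=[0,2,3]; indeg=(0,1,0,0,0,1,0,0)
step 4: output 4; order=[0,2,3,4]; indeg=(0,1,0,0,0,1,0,0)
step 5: output 6; order=[0,2,3,4,6]; indeg=(0,0,0,0,0,0,0,0)
step 6: output 1; order=[0,2,3,4,6,1]; indeg=(0,0,0,0,0,0,0,0)
step 7: output 5; order=[0,2,3,4,6,1,5]; indeg=(0,0,0,0,0,0,0,0)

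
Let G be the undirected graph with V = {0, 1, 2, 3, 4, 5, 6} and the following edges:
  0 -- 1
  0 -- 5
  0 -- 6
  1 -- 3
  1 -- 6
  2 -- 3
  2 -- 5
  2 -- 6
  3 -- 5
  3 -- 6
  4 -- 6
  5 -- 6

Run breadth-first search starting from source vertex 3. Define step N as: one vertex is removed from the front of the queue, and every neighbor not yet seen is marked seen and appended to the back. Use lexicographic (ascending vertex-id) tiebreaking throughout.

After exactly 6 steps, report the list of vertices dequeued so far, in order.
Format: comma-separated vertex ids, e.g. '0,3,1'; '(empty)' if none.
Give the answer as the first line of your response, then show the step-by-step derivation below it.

3,1,2,5,6,0

step 1: dequeue 3; queue=[1,2,5,6]; order=3
step 2: dequeue 1; queue=[2,5,6,0]; order=3,1
step 3: dequeue 2; queue=[5,6,0]; order=3,1,2
step 4: dequeue 5; queue=[6,0]; order=3,1,2,5
step 5: dequeue 6; queue=[0,4]; order=3,1,2,5,6
step 6: dequeue 0; queue=[4]; order=3,1,2,5,6,0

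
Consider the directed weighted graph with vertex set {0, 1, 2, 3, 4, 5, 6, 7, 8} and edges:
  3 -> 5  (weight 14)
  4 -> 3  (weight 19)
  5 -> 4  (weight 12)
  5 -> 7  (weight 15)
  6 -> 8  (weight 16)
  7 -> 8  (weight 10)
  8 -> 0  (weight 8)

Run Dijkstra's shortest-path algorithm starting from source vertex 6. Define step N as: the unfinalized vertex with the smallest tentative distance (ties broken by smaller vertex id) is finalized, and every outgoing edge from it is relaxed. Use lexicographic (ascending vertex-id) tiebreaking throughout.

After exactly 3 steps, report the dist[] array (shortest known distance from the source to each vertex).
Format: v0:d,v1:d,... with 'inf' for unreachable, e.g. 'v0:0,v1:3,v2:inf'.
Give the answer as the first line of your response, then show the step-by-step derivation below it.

v0:24,v1:inf,v2:inf,v3:inf,v4:inf,v5:inf,v6:0,v7:inf,v8:16

step 1: dist = v0:inf,v1:inf,v2:inf,v3:inf,v4:inf,v5:inf,v6:0,v7:inf,v8:16
step 2: dist = v0:24,v1:inf,v2:inf,v3:inf,v4:inf,v5:inf,v6:0,v7:inf,v8:16
step 3: dist = v0:24,v1:inf,v2:inf,v3:inf,v4:inf,v5:inf,v6:0,v7:inf,v8:16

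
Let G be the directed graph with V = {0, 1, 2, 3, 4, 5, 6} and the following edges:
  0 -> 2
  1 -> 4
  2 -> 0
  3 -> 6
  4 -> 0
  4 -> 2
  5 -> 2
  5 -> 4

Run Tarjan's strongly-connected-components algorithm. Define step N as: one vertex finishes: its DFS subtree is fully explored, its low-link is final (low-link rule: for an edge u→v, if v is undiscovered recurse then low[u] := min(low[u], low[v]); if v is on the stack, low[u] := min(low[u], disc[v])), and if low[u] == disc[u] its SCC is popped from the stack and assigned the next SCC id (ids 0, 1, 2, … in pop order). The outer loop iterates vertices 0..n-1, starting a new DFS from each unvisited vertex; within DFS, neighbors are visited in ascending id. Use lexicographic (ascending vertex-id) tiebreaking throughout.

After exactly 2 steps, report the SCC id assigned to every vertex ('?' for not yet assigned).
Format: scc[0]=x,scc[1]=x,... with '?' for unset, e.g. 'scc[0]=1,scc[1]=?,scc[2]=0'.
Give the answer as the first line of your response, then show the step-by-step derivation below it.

scc[0]=0,scc[1]=?,scc[2]=0,scc[3]=?,scc[4]=?,scc[5]=?,scc[6]=?

step 1: low=(low[0]=0,low[1]=?,low[2]=0,low[3]=?,low[4]=?,low[5]=?,low[6]=?); scc=(scc[0]=?,scc[1]=?,scc[2]=?,scc[3]=?,scc[4]=?,scc[5]=?,scc[6]=?)
step 2: low=(low[0]=0,low[1]=?,low[2]=0,low[3]=?,low[4]=?,low[5]=?,low[6]=?); scc=(scc[0]=0,scc[1]=?,scc[2]=0,scc[3]=?,scc[4]=?,scc[5]=?,scc[6]=?)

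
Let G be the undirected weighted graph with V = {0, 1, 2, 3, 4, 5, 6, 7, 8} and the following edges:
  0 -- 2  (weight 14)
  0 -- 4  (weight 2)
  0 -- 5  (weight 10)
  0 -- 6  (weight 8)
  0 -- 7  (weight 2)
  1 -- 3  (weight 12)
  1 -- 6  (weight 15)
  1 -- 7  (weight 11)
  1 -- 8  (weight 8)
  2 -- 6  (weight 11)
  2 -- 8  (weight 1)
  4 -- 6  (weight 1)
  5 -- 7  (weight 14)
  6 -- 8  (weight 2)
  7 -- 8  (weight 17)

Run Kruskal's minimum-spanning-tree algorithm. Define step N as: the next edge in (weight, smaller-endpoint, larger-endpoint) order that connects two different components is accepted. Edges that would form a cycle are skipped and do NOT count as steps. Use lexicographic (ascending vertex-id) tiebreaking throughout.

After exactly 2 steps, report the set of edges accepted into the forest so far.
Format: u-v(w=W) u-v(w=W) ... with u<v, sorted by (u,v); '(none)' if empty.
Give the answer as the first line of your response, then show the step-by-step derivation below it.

2-8(w=1) 4-6(w=1)

step 1: add edge 2-8 (w=1); MST = {2-8(w=1)}
step 2: add edge 4-6 (w=1); MST = {2-8(w=1) 4-6(w=1)}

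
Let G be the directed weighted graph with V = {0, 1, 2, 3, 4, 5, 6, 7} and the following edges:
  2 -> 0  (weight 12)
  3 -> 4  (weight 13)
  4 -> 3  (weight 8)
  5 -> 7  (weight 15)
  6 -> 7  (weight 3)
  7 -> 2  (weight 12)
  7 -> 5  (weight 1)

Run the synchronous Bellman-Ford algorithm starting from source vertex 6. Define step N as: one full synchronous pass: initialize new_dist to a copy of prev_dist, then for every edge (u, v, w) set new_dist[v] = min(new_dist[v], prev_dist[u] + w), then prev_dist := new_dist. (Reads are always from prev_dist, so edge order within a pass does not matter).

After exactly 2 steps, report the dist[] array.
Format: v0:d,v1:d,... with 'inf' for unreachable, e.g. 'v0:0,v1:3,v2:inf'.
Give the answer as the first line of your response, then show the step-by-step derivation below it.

v0:inf,v1:inf,v2:15,v3:inf,v4:inf,v5:4,v6:0,v7:3

step 1: dist = v0:inf,v1:inf,v2:inf,v3:inf,v4:inf,v5:inf,v6:0,v7:3
step 2: dist = v0:inf,v1:inf,v2:15,v3:inf,v4:inf,v5:4,v6:0,v7:3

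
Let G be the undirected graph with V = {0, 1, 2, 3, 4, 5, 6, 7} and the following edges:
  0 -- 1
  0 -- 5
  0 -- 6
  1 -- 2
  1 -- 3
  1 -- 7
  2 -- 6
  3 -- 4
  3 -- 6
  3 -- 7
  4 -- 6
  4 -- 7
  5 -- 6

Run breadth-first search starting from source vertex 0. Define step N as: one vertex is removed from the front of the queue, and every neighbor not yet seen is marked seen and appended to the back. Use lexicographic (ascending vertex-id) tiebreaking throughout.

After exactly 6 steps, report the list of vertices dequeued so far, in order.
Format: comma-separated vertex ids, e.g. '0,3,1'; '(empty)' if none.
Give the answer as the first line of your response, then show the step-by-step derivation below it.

0,1,5,6,2,3

step 1: dequeue 0; queue=[1,5,6]; order=0
step 2: dequeue 1; queue=[5,6,2,3,7]; order=0,1
step 3: dequeue 5; queue=[6,2,3,7]; order=0,1,5
step 4: dequeue 6; queue=[2,3,7,4]; order=0,1,5,6
step 5: dequeue 2; queue=[3,7,4]; order=0,1,5,6,2
step 6: dequeue 3; queue=[7,4]; order=0,1,5,6,2,3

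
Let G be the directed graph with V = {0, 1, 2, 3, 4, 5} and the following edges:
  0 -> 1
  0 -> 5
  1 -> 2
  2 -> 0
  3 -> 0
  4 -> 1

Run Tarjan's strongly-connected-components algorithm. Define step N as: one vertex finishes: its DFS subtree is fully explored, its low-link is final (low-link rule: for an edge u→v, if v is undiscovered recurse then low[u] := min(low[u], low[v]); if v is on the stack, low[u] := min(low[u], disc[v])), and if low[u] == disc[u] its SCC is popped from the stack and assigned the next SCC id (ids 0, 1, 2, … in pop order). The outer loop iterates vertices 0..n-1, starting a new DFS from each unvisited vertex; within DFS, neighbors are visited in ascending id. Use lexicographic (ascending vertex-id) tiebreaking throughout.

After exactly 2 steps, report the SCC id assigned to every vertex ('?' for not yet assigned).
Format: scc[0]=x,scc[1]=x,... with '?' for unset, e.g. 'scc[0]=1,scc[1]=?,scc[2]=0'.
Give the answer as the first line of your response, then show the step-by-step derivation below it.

scc[0]=?,scc[1]=?,scc[2]=?,scc[3]=?,scc[4]=?,scc[5]=?

step 1: low=(low[0]=0,low[1]=1,low[2]=0,low[3]=?,low[4]=?,low[5]=?); scc=(scc[0]=?,scc[1]=?,scc[2]=?,scc[3]=?,scc[4]=?,scc[5]=?)
step 2: low=(low[0]=0,low[1]=0,low[2]=0,low[3]=?,low[4]=?,low[5]=?); scc=(scc[0]=?,scc[1]=?,scc[2]=?,scc[3]=?,scc[4]=?,scc[5]=?)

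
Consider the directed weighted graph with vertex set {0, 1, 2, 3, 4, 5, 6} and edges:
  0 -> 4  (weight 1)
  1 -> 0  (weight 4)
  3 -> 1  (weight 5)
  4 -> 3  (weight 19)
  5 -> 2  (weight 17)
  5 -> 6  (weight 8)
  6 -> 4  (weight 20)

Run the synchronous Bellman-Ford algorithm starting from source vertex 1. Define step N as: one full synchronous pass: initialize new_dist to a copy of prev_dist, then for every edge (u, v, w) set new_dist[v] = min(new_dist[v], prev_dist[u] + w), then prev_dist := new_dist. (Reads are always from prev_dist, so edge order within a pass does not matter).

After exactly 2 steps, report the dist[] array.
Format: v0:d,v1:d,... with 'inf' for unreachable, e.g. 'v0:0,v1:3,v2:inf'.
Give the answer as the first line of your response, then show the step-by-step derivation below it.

v0:4,v1:0,v2:inf,v3:inf,v4:5,v5:inf,v6:inf

step 1: dist = v0:4,v1:0,v2:inf,v3:inf,v4:inf,v5:inf,v6:inf
step 2: dist = v0:4,v1:0,v2:inf,v3:inf,v4:5,v5:inf,v6:inf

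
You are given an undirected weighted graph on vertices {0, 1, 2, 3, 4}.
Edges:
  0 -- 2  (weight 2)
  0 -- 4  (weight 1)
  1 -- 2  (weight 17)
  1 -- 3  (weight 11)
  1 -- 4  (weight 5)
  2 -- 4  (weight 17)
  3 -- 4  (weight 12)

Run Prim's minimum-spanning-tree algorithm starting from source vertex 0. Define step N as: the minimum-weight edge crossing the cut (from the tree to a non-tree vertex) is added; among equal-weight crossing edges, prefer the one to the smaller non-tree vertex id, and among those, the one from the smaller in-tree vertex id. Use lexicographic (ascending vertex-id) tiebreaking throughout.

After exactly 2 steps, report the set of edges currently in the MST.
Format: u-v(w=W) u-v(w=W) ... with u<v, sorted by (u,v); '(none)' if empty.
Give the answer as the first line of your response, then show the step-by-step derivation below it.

0-2(w=2) 0-4(w=1)

step 1: add edge 0-4 (w=1); MST = {0-4(w=1)}
step 2: add edge 0-2 (w=2); MST = {0-2(w=2) 0-4(w=1)}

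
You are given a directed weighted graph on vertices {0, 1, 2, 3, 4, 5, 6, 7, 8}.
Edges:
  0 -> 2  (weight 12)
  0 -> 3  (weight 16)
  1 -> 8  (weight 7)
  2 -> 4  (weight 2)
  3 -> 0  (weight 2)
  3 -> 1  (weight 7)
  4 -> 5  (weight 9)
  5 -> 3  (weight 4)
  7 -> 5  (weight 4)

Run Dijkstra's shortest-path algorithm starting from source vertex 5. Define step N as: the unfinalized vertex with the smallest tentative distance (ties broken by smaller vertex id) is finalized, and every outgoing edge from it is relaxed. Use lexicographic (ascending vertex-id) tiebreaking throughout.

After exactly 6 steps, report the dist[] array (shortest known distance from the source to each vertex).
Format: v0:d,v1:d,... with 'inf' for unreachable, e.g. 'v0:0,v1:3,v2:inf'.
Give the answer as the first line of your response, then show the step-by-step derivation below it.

v0:6,v1:11,v2:18,v3:4,v4:20,v5:0,v6:inf,v7:inf,v8:18

step 1: dist = v0:inf,v1:inf,v2:inf,v3:4,v4:inf,v5:0,v6:inf,v7:inf,v8:inf
step 2: dist = v0:6,v1:11,v2:inf,v3:4,v4:inf,v5:0,v6:inf,v7:inf,v8:inf
step 3: dist = v0:6,v1:11,v2:18,v3:4,v4:inf,v5:0,v6:inf,v7:inf,v8:inf
step 4: dist = v0:6,v1:11,v2:18,v3:4,v4:inf,v5:0,v6:inf,v7:inf,v8:18
step 5: dist = v0:6,v1:11,v2:18,v3:4,v4:20,v5:0,v6:inf,v7:inf,v8:18
step 6: dist = v0:6,v1:11,v2:18,v3:4,v4:20,v5:0,v6:inf,v7:inf,v8:18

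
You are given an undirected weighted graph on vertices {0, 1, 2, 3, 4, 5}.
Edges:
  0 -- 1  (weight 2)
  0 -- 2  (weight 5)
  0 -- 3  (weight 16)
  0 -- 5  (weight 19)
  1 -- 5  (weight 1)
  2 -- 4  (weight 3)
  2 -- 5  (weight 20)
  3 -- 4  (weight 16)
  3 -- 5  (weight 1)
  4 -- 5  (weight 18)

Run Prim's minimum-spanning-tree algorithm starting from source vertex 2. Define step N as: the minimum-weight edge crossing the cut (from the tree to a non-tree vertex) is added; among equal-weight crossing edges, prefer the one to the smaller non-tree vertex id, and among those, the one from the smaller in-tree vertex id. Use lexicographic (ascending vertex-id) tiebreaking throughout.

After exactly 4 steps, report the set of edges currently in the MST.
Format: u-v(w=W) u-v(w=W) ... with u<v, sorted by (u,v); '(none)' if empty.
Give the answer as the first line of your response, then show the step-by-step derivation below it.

0-1(w=2) 0-2(w=5) 1-5(w=1) 2-4(w=3)

step 1: add edge 2-4 (w=3); MST = {2-4(w=3)}
step 2: add edge 0-2 (w=5); MST = {0-2(w=5) 2-4(w=3)}
step 3: add edge 0-1 (w=2); MST = {0-1(w=2) 0-2(w=5) 2-4(w=3)}
step 4: add edge 1-5 (w=1); MST = {0-1(w=2) 0-2(w=5) 1-5(w=1) 2-4(w=3)}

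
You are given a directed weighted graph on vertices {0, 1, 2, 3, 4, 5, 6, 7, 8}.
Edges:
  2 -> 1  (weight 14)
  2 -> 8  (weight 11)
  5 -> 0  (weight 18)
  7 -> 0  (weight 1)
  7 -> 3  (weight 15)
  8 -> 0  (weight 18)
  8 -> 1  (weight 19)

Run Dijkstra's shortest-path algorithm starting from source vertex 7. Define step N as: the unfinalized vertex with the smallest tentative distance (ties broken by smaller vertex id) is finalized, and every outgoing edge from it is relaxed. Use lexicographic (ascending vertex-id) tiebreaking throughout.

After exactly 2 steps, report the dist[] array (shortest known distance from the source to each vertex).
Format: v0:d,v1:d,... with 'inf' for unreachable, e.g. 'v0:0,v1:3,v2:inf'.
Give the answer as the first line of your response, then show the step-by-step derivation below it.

v0:1,v1:inf,v2:inf,v3:15,v4:inf,v5:inf,v6:inf,v7:0,v8:inf

step 1: dist = v0:1,v1:inf,v2:inf,v3:15,v4:inf,v5:inf,v6:inf,v7:0,v8:inf
step 2: dist = v0:1,v1:inf,v2:inf,v3:15,v4:inf,v5:inf,v6:inf,v7:0,v8:inf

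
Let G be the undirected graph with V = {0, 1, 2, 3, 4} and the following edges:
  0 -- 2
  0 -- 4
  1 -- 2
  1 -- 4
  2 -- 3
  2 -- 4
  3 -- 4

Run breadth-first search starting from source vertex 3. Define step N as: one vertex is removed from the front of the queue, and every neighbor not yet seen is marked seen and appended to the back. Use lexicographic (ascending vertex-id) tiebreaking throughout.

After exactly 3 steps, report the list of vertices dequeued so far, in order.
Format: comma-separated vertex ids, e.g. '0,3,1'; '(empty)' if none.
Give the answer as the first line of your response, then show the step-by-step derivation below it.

3,2,4

step 1: dequeue 3; queue=[2,4]; order=3
step 2: dequeue 2; queue=[4,0,1]; order=3,2
step 3: dequeue 4; queue=[0,1]; order=3,2,4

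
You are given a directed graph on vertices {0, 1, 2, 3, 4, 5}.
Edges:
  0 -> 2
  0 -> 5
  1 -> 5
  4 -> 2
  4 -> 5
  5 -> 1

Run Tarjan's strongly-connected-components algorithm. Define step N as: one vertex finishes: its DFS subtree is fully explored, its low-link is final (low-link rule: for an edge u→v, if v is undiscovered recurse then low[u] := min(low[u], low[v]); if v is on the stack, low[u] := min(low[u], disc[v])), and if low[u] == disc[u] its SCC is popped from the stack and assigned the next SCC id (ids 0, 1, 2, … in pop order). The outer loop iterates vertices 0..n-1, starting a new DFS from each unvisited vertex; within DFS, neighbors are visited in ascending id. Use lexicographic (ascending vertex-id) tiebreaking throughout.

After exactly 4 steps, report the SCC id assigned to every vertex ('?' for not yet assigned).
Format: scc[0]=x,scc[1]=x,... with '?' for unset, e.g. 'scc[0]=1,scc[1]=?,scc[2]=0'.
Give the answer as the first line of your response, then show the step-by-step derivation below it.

scc[0]=2,scc[1]=1,scc[2]=0,scc[3]=?,scc[4]=?,scc[5]=1

step 1: low=(low[0]=0,low[1]=?,low[2]=1,low[3]=?,low[4]=?,low[5]=?); scc=(scc[0]=?,scc[1]=?,scc[2]=0,scc[3]=?,scc[4]=?,scc[5]=?)
step 2: low=(low[0]=0,low[1]=2,low[2]=1,low[3]=?,low[4]=?,low[5]=2); scc=(scc[0]=?,scc[1]=?,scc[2]=0,scc[3]=?,scc[4]=?,scc[5]=?)
step 3: low=(low[0]=0,low[1]=2,low[2]=1,low[3]=?,low[4]=?,low[5]=2); scc=(scc[0]=?,scc[1]=1,scc[2]=0,scc[3]=?,scc[4]=?,scc[5]=1)
step 4: low=(low[0]=0,low[1]=2,low[2]=1,low[3]=?,low[4]=?,low[5]=2); scc=(scc[0]=2,scc[1]=1,scc[2]=0,scc[3]=?,scc[4]=?,scc[5]=1)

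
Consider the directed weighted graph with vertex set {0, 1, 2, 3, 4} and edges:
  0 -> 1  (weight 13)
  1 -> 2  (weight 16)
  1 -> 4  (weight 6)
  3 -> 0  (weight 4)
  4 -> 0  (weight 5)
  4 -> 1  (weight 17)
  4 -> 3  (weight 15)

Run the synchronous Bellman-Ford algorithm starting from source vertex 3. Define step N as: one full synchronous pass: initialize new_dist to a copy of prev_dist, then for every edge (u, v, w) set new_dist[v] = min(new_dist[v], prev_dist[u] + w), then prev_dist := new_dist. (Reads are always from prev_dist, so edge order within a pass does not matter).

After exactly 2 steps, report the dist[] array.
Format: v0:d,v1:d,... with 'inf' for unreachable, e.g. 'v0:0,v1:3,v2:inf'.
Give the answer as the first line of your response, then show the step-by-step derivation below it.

v0:4,v1:17,v2:inf,v3:0,v4:inf

step 1: dist = v0:4,v1:inf,v2:inf,v3:0,v4:inf
step 2: dist = v0:4,v1:17,v2:inf,v3:0,v4:inf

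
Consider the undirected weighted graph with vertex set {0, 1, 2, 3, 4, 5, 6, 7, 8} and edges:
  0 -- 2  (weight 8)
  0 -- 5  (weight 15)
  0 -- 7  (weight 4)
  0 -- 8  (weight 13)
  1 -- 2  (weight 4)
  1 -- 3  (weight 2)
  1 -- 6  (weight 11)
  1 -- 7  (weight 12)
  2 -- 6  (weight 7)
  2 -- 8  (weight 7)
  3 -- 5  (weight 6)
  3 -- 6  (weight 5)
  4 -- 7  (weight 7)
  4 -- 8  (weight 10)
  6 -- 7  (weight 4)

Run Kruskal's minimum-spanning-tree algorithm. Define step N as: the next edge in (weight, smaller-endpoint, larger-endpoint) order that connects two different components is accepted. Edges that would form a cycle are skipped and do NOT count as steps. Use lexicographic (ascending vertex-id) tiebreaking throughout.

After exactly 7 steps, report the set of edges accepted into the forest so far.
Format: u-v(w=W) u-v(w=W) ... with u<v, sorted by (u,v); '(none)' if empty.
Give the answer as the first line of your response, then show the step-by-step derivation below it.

0-7(w=4) 1-2(w=4) 1-3(w=2) 2-8(w=7) 3-5(w=6) 3-6(w=5) 6-7(w=4)

step 1: add edge 1-3 (w=2); MST = {1-3(w=2)}
step 2: add edge 0-7 (w=4); MST = {0-7(w=4) 1-3(w=2)}
step 3: add edge 1-2 (w=4); MST = {0-7(w=4) 1-2(w=4) 1-3(w=2)}
step 4: add edge 6-7 (w=4); MST = {0-7(w=4) 1-2(w=4) 1-3(w=2) 6-7(w=4)}
step 5: add edge 3-6 (w=5); MST = {0-7(w=4) 1-2(w=4) 1-3(w=2) 3-6(w=5) 6-7(w=4)}
step 6: add edge 3-5 (w=6); MST = {0-7(w=4) 1-2(w=4) 1-3(w=2) 3-5(w=6) 3-6(w=5) 6-7(w=4)}
step 7: add edge 2-8 (w=7); MST = {0-7(w=4) 1-2(w=4) 1-3(w=2) 2-8(w=7) 3-5(w=6) 3-6(w=5) 6-7(w=4)}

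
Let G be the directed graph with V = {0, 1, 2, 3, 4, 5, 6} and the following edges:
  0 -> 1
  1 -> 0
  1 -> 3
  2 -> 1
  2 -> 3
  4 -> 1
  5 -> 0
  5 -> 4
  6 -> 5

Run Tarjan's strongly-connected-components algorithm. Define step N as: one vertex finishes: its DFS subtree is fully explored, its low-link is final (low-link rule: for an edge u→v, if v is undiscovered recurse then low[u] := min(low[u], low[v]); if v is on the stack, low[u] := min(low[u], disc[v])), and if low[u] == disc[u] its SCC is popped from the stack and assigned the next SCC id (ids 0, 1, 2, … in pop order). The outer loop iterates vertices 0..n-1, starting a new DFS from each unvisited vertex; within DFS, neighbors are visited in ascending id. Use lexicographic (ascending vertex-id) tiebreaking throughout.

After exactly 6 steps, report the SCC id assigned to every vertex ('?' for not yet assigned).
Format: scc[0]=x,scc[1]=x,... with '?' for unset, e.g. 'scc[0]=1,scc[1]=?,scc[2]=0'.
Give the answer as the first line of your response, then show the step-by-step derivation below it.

scc[0]=1,scc[1]=1,scc[2]=2,scc[3]=0,scc[4]=3,scc[5]=4,scc[6]=?

step 1: low=(low[0]=0,low[1]=0,low[2]=?,low[3]=2,low[4]=?,low[5]=?,low[6]=?); scc=(scc[0]=?,scc[1]=?,scc[2]=?,scc[3]=0,scc[4]=?,scc[5]=?,scc[6]=?)
step 2: low=(low[0]=0,low[1]=0,low[2]=?,low[3]=2,low[4]=?,low[5]=?,low[6]=?); scc=(scc[0]=?,scc[1]=?,scc[2]=?,scc[3]=0,scc[4]=?,scc[5]=?,scc[6]=?)
step 3: low=(low[0]=0,low[1]=0,low[2]=?,low[3]=2,low[4]=?,low[5]=?,low[6]=?); scc=(scc[0]=1,scc[1]=1,scc[2]=?,scc[3]=0,scc[4]=?,scc[5]=?,scc[6]=?)
step 4: low=(low[0]=0,low[1]=0,low[2]=3,low[3]=2,low[4]=?,low[5]=?,low[6]=?); scc=(scc[0]=1,scc[1]=1,scc[2]=2,scc[3]=0,scc[4]=?,scc[5]=?,scc[6]=?)
step 5: low=(low[0]=0,low[1]=0,low[2]=3,low[3]=2,low[4]=4,low[5]=?,low[6]=?); scc=(scc[0]=1,scc[1]=1,scc[2]=2,scc[3]=0,scc[4]=3,scc[5]=?,scc[6]=?)
step 6: low=(low[0]=0,low[1]=0,low[2]=3,low[3]=2,low[4]=4,low[5]=5,low[6]=?); scc=(scc[0]=1,scc[1]=1,scc[2]=2,scc[3]=0,scc[4]=3,scc[5]=4,scc[6]=?)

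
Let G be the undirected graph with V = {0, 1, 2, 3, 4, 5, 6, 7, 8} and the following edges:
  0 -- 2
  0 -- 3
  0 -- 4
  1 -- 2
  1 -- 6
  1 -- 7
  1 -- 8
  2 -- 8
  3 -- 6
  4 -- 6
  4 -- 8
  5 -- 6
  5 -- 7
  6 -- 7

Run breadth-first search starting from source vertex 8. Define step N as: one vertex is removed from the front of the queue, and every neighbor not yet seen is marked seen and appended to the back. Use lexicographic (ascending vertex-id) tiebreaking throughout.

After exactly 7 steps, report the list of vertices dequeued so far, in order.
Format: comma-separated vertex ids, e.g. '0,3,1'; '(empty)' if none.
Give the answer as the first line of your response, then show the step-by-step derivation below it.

8,1,2,4,6,7,0

step 1: dequeue 8; queue=[1,2,4]; order=8
step 2: dequeue 1; queue=[2,4,6,7]; order=8,1
step 3: dequeue 2; queue=[4,6,7,0]; order=8,1,2
step 4: dequeue 4; queue=[6,7,0]; order=8,1,2,4
step 5: dequeue 6; queue=[7,0,3,5]; order=8,1,2,4,6
step 6: dequeue 7; queue=[0,3,5]; order=8,1,2,4,6,7
step 7: dequeue 0; queue=[3,5]; order=8,1,2,4,6,7,0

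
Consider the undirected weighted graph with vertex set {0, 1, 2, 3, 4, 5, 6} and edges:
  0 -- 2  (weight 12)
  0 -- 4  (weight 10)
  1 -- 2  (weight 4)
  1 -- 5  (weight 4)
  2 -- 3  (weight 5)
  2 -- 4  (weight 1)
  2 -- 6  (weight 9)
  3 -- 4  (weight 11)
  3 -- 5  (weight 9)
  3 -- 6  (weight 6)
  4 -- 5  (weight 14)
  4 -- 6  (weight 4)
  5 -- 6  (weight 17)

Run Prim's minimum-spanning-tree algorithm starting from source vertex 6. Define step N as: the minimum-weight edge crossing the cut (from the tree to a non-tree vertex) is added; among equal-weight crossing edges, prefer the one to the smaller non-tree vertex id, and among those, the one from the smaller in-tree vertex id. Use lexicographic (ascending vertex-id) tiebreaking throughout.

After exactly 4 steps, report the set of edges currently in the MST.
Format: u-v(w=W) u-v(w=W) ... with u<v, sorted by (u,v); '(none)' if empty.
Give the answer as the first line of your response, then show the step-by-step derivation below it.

1-2(w=4) 1-5(w=4) 2-4(w=1) 4-6(w=4)

step 1: add edge 4-6 (w=4); MST = {4-6(w=4)}
step 2: add edge 2-4 (w=1); MST = {2-4(w=1) 4-6(w=4)}
step 3: add edge 1-2 (w=4); MST = {1-2(w=4) 2-4(w=1) 4-6(w=4)}
step 4: add edge 1-5 (w=4); MST = {1-2(w=4) 1-5(w=4) 2-4(w=1) 4-6(w=4)}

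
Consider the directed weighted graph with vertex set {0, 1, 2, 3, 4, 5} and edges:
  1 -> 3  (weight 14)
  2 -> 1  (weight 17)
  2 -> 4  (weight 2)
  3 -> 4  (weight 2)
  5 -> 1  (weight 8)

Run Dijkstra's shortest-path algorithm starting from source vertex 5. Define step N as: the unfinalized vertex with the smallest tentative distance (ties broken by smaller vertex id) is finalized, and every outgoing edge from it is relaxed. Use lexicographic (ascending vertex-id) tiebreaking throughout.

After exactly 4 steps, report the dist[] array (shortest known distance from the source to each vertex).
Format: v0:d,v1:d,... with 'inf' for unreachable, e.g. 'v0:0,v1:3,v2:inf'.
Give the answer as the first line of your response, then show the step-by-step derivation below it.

v0:inf,v1:8,v2:inf,v3:22,v4:24,v5:0

step 1: dist = v0:inf,v1:8,v2:inf,v3:inf,v4:inf,v5:0
step 2: dist = v0:inf,v1:8,v2:inf,v3:22,v4:inf,v5:0
step 3: dist = v0:inf,v1:8,v2:inf,v3:22,v4:24,v5:0
step 4: dist = v0:inf,v1:8,v2:inf,v3:22,v4:24,v5:0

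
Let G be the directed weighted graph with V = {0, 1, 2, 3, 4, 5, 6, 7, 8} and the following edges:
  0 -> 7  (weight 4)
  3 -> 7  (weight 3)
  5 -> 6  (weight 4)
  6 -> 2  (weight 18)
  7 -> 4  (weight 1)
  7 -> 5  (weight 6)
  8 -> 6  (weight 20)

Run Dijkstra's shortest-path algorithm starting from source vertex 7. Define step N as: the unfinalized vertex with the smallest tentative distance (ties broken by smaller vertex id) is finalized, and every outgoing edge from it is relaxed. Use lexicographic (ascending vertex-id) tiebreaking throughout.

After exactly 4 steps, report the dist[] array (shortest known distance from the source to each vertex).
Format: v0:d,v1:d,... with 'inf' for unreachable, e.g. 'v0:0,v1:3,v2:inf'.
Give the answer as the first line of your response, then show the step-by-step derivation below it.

v0:inf,v1:inf,v2:28,v3:inf,v4:1,v5:6,v6:10,v7:0,v8:inf

step 1: dist = v0:inf,v1:inf,v2:inf,v3:inf,v4:1,v5:6,v6:inf,v7:0,v8:inf
step 2: dist = v0:inf,v1:inf,v2:inf,v3:inf,v4:1,v5:6,v6:inf,v7:0,v8:inf
step 3: dist = v0:inf,v1:inf,v2:inf,v3:inf,v4:1,v5:6,v6:10,v7:0,v8:inf
step 4: dist = v0:inf,v1:inf,v2:28,v3:inf,v4:1,v5:6,v6:10,v7:0,v8:inf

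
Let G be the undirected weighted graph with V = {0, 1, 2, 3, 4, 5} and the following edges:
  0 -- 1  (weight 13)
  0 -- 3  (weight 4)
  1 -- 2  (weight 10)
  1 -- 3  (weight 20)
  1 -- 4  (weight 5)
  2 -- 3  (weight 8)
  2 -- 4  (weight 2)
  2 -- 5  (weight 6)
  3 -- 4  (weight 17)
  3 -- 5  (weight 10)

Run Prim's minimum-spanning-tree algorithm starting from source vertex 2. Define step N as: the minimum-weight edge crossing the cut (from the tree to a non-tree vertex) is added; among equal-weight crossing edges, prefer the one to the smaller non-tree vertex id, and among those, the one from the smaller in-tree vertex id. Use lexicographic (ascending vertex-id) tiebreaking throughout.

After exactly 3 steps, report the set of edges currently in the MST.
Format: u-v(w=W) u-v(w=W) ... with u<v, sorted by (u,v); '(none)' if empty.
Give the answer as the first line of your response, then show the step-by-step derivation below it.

1-4(w=5) 2-4(w=2) 2-5(w=6)

step 1: add edge 2-4 (w=2); MST = {2-4(w=2)}
step 2: add edge 1-4 (w=5); MST = {1-4(w=5) 2-4(w=2)}
step 3: add edge 2-5 (w=6); MST = {1-4(w=5) 2-4(w=2) 2-5(w=6)}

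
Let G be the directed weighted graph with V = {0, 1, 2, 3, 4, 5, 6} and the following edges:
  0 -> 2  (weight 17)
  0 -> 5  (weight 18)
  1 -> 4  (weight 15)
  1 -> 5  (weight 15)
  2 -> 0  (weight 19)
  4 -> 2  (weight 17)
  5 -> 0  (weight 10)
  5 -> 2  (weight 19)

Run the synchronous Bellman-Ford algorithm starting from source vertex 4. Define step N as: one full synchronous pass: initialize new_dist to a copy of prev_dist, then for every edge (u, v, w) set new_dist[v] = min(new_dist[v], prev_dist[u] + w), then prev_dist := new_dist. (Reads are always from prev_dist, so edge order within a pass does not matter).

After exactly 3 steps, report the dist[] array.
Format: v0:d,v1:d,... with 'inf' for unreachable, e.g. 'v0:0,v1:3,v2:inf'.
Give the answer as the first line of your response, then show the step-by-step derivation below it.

v0:36,v1:inf,v2:17,v3:inf,v4:0,v5:54,v6:inf

step 1: dist = v0:inf,v1:inf,v2:17,v3:inf,v4:0,v5:inf,v6:inf
step 2: dist = v0:36,v1:inf,v2:17,v3:inf,v4:0,v5:inf,v6:inf
step 3: dist = v0:36,v1:inf,v2:17,v3:inf,v4:0,v5:54,v6:inf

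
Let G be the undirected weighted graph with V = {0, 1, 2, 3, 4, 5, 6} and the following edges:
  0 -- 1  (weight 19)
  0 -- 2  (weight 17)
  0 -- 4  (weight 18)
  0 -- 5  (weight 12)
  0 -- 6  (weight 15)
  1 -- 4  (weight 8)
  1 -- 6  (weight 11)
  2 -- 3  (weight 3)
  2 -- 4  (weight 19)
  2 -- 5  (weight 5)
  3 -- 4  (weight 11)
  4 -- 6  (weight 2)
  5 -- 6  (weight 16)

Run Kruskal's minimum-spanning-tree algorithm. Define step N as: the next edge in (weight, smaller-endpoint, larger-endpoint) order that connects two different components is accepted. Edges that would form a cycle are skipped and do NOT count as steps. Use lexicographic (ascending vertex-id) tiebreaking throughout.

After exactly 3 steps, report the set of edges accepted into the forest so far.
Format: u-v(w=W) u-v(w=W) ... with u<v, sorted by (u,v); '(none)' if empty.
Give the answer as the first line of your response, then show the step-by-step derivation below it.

2-3(w=3) 2-5(w=5) 4-6(w=2)

step 1: add edge 4-6 (w=2); MST = {4-6(w=2)}
step 2: add edge 2-3 (w=3); MST = {2-3(w=3) 4-6(w=2)}
step 3: add edge 2-5 (w=5); MST = {2-3(w=3) 2-5(w=5) 4-6(w=2)}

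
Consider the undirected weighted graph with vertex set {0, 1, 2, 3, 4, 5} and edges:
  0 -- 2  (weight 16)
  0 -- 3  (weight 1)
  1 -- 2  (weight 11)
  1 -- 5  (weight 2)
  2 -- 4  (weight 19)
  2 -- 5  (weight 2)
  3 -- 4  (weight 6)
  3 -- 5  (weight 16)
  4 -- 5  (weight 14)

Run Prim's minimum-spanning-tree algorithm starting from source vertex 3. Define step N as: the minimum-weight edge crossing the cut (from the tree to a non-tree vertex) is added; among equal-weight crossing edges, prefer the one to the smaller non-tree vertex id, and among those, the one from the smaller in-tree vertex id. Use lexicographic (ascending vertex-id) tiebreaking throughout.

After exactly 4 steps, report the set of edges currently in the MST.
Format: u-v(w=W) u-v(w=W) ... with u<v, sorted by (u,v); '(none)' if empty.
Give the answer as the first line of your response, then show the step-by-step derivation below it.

0-3(w=1) 1-5(w=2) 3-4(w=6) 4-5(w=14)

step 1: add edge 0-3 (w=1); MST = {0-3(w=1)}
step 2: add edge 3-4 (w=6); MST = {0-3(w=1) 3-4(w=6)}
step 3: add edge 4-5 (w=14); MST = {0-3(w=1) 3-4(w=6) 4-5(w=14)}
step 4: add edge 1-5 (w=2); MST = {0-3(w=1) 1-5(w=2) 3-4(w=6) 4-5(w=14)}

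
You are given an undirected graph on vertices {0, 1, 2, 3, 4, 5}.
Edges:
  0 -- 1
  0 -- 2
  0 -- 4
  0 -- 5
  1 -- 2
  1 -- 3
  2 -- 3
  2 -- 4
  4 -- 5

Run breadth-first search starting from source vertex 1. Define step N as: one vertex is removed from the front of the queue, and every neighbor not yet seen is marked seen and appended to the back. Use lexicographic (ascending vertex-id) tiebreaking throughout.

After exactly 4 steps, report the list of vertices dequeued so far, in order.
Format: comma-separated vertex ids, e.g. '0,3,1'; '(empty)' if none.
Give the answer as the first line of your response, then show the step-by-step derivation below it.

1,0,2,3

step 1: dequeue 1; queue=[0,2,3]; order=1
step 2: dequeue 0; queue=[2,3,4,5]; order=1,0
step 3: dequeue 2; queue=[3,4,5]; order=1,0,2
step 4: dequeue 3; queue=[4,5]; order=1,0,2,3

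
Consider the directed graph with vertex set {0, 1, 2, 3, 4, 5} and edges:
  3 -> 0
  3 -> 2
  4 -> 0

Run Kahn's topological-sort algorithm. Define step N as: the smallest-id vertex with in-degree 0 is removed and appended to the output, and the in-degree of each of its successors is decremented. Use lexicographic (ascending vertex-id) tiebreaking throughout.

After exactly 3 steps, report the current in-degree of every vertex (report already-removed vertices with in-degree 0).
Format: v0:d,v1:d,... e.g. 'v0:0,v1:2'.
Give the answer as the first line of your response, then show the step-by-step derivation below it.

v0:1,v1:0,v2:0,v3:0,v4:0,v5:0

step 1: output 1; order=[1]; indeg=(2,0,1,0,0,0)
step 2: output 3; order=[1,3]; indeg=(1,0,0,0,0,0)
step 3: output 2; order=[1,3,2]; indeg=(1,0,0,0,0,0)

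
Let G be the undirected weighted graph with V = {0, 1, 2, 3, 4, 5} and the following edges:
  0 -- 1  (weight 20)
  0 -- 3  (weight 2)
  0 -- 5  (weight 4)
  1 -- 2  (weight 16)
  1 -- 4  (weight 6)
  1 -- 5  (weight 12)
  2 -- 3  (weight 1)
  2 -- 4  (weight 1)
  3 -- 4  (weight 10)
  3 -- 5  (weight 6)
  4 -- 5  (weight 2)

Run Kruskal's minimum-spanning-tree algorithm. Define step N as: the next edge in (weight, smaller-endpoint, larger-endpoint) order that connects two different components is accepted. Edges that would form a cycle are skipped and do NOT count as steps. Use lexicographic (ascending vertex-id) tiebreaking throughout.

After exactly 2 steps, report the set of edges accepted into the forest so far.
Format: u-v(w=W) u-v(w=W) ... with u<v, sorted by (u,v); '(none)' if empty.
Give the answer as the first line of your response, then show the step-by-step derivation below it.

2-3(w=1) 2-4(w=1)

step 1: add edge 2-3 (w=1); MST = {2-3(w=1)}
step 2: add edge 2-4 (w=1); MST = {2-3(w=1) 2-4(w=1)}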